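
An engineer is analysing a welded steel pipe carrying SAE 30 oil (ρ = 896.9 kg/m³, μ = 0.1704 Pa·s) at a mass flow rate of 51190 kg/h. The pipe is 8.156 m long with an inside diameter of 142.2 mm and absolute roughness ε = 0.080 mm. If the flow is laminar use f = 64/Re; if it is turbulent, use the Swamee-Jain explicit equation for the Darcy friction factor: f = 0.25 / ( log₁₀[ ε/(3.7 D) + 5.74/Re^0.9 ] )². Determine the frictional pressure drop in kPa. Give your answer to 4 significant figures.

ṁ = 51190 kg/h = 51190/3600 = 14.22 kg/s.
A = πD²/4 = π(0.1422)²/4 = 0.01588 m²; mean velocity V = ṁ/(ρA) = 14.22/(896.9 · 0.01588) = 0.9983 m/s.
Reynolds number Re = ρVD/μ = 896.9 · 0.9983 · 0.1422 / 0.17 = 747.2.
Re < 2300 → laminar flow, so f = 64/Re = 64/747.2 = 0.08566 (the turbulent correlation is not needed).
Darcy-Weisbach: ΔP = f(L/D)(ρV²/2) = 0.08566·(8.156/0.1422)·(896.9·0.9983²/2) = 0.08566·57.36·446.9 = 2196 Pa.
ΔP = 2196 Pa = 2.196 kPa.

ΔP ≈ 2.196 kPa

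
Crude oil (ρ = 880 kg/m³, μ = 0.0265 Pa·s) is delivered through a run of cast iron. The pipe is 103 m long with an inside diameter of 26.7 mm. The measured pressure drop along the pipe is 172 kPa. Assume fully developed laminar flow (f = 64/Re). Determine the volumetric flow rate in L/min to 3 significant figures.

For laminar flow, f = 64/Re with Re = ρVD/μ, so Darcy-Weisbach reduces to ΔP = 32μLV/D². Solving for V: V = ΔP·D²/(32μL) = 1.72e+05·(0.0267)²/(32·0.0265·103) = 1.404 m/s.
Check: Re = ρVD/μ = 880·1.404·0.0267/0.0265 = 1245 < 2300, so the laminar assumption holds.
Q = V·A = 1.404·(π/4·0.0267²) = 0.000786 m³/s = 47.2 L/min.

Q ≈ 47.2 L/min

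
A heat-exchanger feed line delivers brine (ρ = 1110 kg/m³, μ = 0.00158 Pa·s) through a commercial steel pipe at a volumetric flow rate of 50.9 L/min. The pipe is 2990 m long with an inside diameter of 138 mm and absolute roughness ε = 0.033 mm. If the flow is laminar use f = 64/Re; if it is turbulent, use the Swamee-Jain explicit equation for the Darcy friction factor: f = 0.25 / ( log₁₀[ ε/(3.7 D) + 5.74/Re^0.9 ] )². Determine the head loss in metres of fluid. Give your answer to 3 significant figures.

h_f ≈ 0.132 m

Q = 50.9 L/min = 50.9/60000 = 0.0008483 m³/s.
Cross-sectional area A = πD²/4 = π(0.138)²/4 = 0.01496 m²; mean velocity V = Q/A = 0.0008483/0.01496 = 0.05672 m/s.
Reynolds number Re = ρVD/μ = 1110 · 0.05672 · 0.138 / 0.00158 = 5499.
Re > 4000 → turbulent. Relative roughness ε/D = 3.3e-05/0.138 = 0.000239. Swamee-Jain: f = 0.25/(log₁₀[0.000239/3.7 + 5.74/5499^0.9])² = 0.25/(log₁₀[6.46e-05 + 0.00247])² = 0.25/(-2.596)² = 0.03709.
Darcy-Weisbach: ΔP = f(L/D)(ρV²/2) = 0.03709·(2990/0.138)·(1110·0.05672²/2) = 0.03709·2.167e+04·1.785 = 1435 Pa.
Head loss h_f = ΔP/(ρg) = 1435/(1110·9.81) = 0.132 m.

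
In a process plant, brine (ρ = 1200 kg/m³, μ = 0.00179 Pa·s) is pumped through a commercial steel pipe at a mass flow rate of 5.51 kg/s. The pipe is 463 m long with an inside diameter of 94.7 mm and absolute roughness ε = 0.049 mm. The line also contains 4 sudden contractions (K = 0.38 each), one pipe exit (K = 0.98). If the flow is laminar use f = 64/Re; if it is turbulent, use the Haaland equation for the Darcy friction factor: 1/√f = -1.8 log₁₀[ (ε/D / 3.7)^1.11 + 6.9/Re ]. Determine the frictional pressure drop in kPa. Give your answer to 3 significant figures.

A = πD²/4 = π(0.0947)²/4 = 0.007044 m²; mean velocity V = ṁ/(ρA) = 5.51/(1200 · 0.007044) = 0.6519 m/s.
Reynolds number Re = ρVD/μ = 1200 · 0.6519 · 0.0947 / 0.00179 = 4.139e+04.
Re > 4000 → turbulent. Relative roughness ε/D = 4.9e-05/0.0947 = 0.000517. Haaland: 1/√f = -1.8 log₁₀[(0.000517/3.7)^1.11 + 6.9/4.139e+04] = -1.8 log₁₀[5.27e-05 + 0.000167] = 6.586, so f = 0.02306.
Total minor-loss coefficient ΣK = 4·0.38 + 1·0.98 = 2.5.
ΔP = [f·L/D + ΣK]·(ρV²/2) = [0.02306·463/0.0947 + 2.5]·(1200·0.6519²/2) = [112.7 + 2.5]·255 = 2.938e+04 Pa.
ΔP = 2.938e+04 Pa = 29.4 kPa.

ΔP ≈ 29.4 kPa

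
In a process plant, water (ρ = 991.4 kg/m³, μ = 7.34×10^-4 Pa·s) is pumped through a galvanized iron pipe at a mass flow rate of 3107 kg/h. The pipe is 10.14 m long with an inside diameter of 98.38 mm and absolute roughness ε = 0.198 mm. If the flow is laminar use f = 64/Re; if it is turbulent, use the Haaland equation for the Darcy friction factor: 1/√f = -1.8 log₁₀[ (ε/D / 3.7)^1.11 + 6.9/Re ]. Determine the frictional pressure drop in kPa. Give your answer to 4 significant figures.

ΔP ≈ 0.02071 kPa

ṁ = 3107 kg/h = 3107/3600 = 0.8631 kg/s.
A = πD²/4 = π(0.09838)²/4 = 0.007602 m²; mean velocity V = ṁ/(ρA) = 0.8631/(991.4 · 0.007602) = 0.1145 m/s.
Reynolds number Re = ρVD/μ = 991.4 · 0.1145 · 0.09838 / 0.000734 = 1.522e+04.
Re > 4000 → turbulent. Relative roughness ε/D = 0.000198/0.09838 = 0.00201. Haaland: 1/√f = -1.8 log₁₀[(0.00201/3.7)^1.11 + 6.9/1.522e+04] = -1.8 log₁₀[0.000238 + 0.000453] = 5.689, so f = 0.0309.
Darcy-Weisbach: ΔP = f(L/D)(ρV²/2) = 0.0309·(10.14/0.09838)·(991.4·0.1145²/2) = 0.0309·103.1·6.501 = 20.71 Pa.
ΔP = 20.71 Pa = 0.02071 kPa.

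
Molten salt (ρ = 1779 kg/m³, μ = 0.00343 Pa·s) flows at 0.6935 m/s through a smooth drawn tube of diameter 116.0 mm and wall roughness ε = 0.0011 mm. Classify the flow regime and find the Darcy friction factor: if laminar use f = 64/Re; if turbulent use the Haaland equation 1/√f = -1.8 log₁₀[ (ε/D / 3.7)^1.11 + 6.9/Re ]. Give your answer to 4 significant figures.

f ≈ 0.02160

Re = ρVD/μ = 1779·0.6935·0.116/0.00343 = 4.172e+04.
Re > 4000 → turbulent. ε/D = 1.1e-06/0.116 = 9.48e-06; Haaland: 1/√f = -1.8 log₁₀[6.22e-07 + 0.000165] = 6.804, so f = 0.0216.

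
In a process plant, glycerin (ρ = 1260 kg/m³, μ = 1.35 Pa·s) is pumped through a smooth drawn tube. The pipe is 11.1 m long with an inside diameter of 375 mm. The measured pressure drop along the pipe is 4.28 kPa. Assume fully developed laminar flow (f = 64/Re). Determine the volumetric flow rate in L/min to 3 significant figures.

Q ≈ 8320 L/min

For laminar flow, f = 64/Re with Re = ρVD/μ, so Darcy-Weisbach reduces to ΔP = 32μLV/D². Solving for V: V = ΔP·D²/(32μL) = 4280·(0.375)²/(32·1.35·11.1) = 1.255 m/s.
Check: Re = ρVD/μ = 1260·1.255·0.375/1.35 = 439.3 < 2300, so the laminar assumption holds.
Q = V·A = 1.255·(π/4·0.375²) = 0.1386 m³/s = 8320 L/min.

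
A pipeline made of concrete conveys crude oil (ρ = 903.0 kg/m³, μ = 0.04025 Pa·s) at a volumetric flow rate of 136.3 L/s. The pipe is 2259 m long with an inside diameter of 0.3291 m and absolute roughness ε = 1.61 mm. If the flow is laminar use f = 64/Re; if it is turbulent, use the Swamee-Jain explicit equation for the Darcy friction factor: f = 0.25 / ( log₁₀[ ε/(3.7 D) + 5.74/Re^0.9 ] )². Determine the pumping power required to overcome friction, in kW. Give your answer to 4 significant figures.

P ≈ 40.37 kW

Q = 136.3 L/s = 136.3/1000 = 0.1363 m³/s.
Cross-sectional area A = πD²/4 = π(0.3291)²/4 = 0.08506 m²; mean velocity V = Q/A = 0.1363/0.08506 = 1.602 m/s.
Reynolds number Re = ρVD/μ = 903 · 1.602 · 0.3291 / 0.0403 = 1.183e+04.
Re > 4000 → turbulent. Relative roughness ε/D = 0.00161/0.3291 = 0.00489. Swamee-Jain: f = 0.25/(log₁₀[0.00489/3.7 + 5.74/1.183e+04^0.9])² = 0.25/(log₁₀[0.00132 + 0.00124])² = 0.25/(-2.591)² = 0.03723.
Darcy-Weisbach: ΔP = f(L/D)(ρV²/2) = 0.03723·(2259/0.3291)·(903·1.602²/2) = 0.03723·6864·1159 = 2.962e+05 Pa.
Pumping power P = QΔP = 0.1363·2.962e+05 = 40372 W = 40.37 kW.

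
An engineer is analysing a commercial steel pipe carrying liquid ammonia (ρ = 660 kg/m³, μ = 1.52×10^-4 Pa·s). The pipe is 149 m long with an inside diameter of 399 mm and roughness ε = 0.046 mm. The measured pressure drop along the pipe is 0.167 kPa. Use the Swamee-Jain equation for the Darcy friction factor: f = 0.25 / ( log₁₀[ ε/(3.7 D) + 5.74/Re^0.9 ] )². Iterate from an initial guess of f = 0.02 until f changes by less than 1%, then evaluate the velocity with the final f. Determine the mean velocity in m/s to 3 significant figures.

Rearranging Darcy-Weisbach: V = √(2·ΔP·D/(f·L·ρ)). With ε/D = 4.6e-05/0.399 = 0.000115, iterate starting from f = 0.02:
  f = 0.02 → V = √(2·167·0.399/(0.02·149·660)) = 0.2603 m/s; Re = ρVD/μ = 4.51e+05; f → 0.01481
  f = 0.01481 → V = 0.3025 m/s; Re = 5.24e+05; f → 0.01457
  f = 0.01457 → V = 0.305 m/s; Re = 5.284e+05; f → 0.01456
Converged (Δf/f < 1%). With the final f = 0.01456: V = √(2·167·0.399/(0.01456·149·660)) = 0.3051 m/s.

V ≈ 0.305 m/s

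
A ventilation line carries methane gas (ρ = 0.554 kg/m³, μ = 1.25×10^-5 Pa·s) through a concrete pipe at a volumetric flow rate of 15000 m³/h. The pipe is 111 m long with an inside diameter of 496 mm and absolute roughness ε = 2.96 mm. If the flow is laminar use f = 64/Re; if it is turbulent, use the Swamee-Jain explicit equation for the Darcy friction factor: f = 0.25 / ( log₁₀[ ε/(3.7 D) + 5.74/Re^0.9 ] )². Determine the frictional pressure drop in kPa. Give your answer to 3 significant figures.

Q = 15000 m³/h = 15000/3600 = 4.167 m³/s.
Cross-sectional area A = πD²/4 = π(0.496)²/4 = 0.1932 m²; mean velocity V = Q/A = 4.167/0.1932 = 21.56 m/s.
Reynolds number Re = ρVD/μ = 0.554 · 21.56 · 0.496 / 1.25e-05 = 4.74e+05.
Re > 4000 → turbulent. Relative roughness ε/D = 0.00296/0.496 = 0.00597. Swamee-Jain: f = 0.25/(log₁₀[0.00597/3.7 + 5.74/4.74e+05^0.9])² = 0.25/(log₁₀[0.00161 + 4.47e-05])² = 0.25/(-2.781)² = 0.03234.
Darcy-Weisbach: ΔP = f(L/D)(ρV²/2) = 0.03234·(111/0.496)·(0.554·21.56²/2) = 0.03234·223.8·128.8 = 932.1 Pa.
ΔP = 932.1 Pa = 0.932 kPa.

ΔP ≈ 0.932 kPa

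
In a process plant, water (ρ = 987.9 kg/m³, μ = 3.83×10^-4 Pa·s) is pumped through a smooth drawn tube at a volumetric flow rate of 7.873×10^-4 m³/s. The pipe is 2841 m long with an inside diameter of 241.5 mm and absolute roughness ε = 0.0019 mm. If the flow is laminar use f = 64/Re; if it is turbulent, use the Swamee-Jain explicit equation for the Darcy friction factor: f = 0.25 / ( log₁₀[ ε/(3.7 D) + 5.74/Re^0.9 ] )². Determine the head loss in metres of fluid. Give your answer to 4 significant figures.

h_f ≈ 0.005387 m

Cross-sectional area A = πD²/4 = π(0.2415)²/4 = 0.04581 m²; mean velocity V = Q/A = 0.0007873/0.04581 = 0.01719 m/s.
Reynolds number Re = ρVD/μ = 987.9 · 0.01719 · 0.2415 / 0.000383 = 1.071e+04.
Re > 4000 → turbulent. Relative roughness ε/D = 1.9e-06/0.2415 = 7.87e-06. Swamee-Jain: f = 0.25/(log₁₀[7.87e-06/3.7 + 5.74/1.071e+04^0.9])² = 0.25/(log₁₀[2.13e-06 + 0.00136])² = 0.25/(-2.867)² = 0.03041.
Darcy-Weisbach: ΔP = f(L/D)(ρV²/2) = 0.03041·(2841/0.2415)·(987.9·0.01719²/2) = 0.03041·1.176e+04·0.1459 = 52.21 Pa.
Head loss h_f = ΔP/(ρg) = 52.21/(987.9·9.81) = 0.005387 m.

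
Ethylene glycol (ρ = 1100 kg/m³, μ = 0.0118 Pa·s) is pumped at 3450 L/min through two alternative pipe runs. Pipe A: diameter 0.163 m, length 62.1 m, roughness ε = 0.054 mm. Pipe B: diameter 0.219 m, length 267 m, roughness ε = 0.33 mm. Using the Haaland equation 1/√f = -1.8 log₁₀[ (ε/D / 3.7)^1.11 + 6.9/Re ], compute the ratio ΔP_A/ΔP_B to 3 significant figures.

ΔP_A/ΔP_B ≈ 0.859

Pipe A: V = Q/A = 0.0575/0.02087 = 2.756 m/s; Re = 4.187e+04; ε/D = 0.000331; Haaland → f = 0.02248; ΔP_A = f(L/D)(ρV²/2) = 3.576e+04 Pa.
Pipe B: V = Q/A = 0.0575/0.03767 = 1.526 m/s; Re = 3.116e+04; ε/D = 0.00151; Haaland → f = 0.02663; ΔP_B = f(L/D)(ρV²/2) = 4.161e+04 Pa.
ΔP_A/ΔP_B = 3.576e+04/4.161e+04 = 0.859.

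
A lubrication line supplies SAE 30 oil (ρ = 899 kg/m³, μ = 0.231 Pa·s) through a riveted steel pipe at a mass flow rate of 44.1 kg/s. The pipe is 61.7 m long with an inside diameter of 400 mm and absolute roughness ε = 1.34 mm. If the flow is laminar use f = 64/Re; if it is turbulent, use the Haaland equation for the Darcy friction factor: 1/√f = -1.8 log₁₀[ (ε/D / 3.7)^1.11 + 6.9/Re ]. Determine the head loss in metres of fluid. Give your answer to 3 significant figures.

A = πD²/4 = π(0.4)²/4 = 0.1257 m²; mean velocity V = ṁ/(ρA) = 44.1/(899 · 0.1257) = 0.3904 m/s.
Reynolds number Re = ρVD/μ = 899 · 0.3904 · 0.4 / 0.231 = 607.7.
Re < 2300 → laminar flow, so f = 64/Re = 64/607.7 = 0.1053 (the turbulent correlation is not needed).
Darcy-Weisbach: ΔP = f(L/D)(ρV²/2) = 0.1053·(61.7/0.4)·(899·0.3904²/2) = 0.1053·154.2·68.5 = 1113 Pa.
Head loss h_f = ΔP/(ρg) = 1113/(899·9.81) = 0.126 m.

h_f ≈ 0.126 m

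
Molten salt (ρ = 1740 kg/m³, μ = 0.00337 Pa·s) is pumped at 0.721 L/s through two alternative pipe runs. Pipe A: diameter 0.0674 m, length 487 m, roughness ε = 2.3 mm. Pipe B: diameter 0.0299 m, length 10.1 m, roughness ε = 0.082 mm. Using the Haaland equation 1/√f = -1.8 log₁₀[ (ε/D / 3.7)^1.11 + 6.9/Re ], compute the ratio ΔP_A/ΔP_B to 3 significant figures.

ΔP_A/ΔP_B ≈ 1.68

Pipe A: V = Q/A = 0.000721/0.003568 = 0.2021 m/s; Re = 7032; ε/D = 0.0341; Haaland → f = 0.06448; ΔP_A = f(L/D)(ρV²/2) = 1.655e+04 Pa.
Pipe B: V = Q/A = 0.000721/0.0007022 = 1.027 m/s; Re = 1.585e+04; ε/D = 0.00274; Haaland → f = 0.03185; ΔP_B = f(L/D)(ρV²/2) = 9868 Pa.
ΔP_A/ΔP_B = 1.655e+04/9868 = 1.68.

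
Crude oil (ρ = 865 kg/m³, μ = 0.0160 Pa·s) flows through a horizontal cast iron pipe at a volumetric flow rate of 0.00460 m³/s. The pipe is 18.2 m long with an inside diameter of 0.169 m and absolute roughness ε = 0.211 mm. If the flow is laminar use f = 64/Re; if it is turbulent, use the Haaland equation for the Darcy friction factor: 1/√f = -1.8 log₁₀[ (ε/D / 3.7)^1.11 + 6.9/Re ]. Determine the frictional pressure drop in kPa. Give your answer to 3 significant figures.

ΔP ≈ 0.0669 kPa

Cross-sectional area A = πD²/4 = π(0.169)²/4 = 0.02243 m²; mean velocity V = Q/A = 0.0046/0.02243 = 0.2051 m/s.
Reynolds number Re = ρVD/μ = 865 · 0.2051 · 0.169 / 0.016 = 1874.
Re < 2300 → laminar flow, so f = 64/Re = 64/1874 = 0.03416 (the turbulent correlation is not needed).
Darcy-Weisbach: ΔP = f(L/D)(ρV²/2) = 0.03416·(18.2/0.169)·(865·0.2051²/2) = 0.03416·107.7·18.19 = 66.91 Pa.
ΔP = 66.91 Pa = 0.0669 kPa.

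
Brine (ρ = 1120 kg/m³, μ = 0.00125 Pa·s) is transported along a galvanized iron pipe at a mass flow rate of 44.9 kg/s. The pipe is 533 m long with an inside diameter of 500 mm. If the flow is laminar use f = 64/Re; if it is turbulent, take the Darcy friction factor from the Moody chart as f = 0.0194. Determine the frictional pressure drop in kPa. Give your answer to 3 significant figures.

ΔP ≈ 0.483 kPa

A = πD²/4 = π(0.5)²/4 = 0.1963 m²; mean velocity V = ṁ/(ρA) = 44.9/(1120 · 0.1963) = 0.2042 m/s.
Reynolds number Re = ρVD/μ = 1120 · 0.2042 · 0.5 / 0.00125 = 9.147e+04.
Re > 4000 → turbulent; use the Moody-chart value f = 0.0194.
Darcy-Weisbach: ΔP = f(L/D)(ρV²/2) = 0.0194·(533/0.5)·(1120·0.2042²/2) = 0.0194·1066·23.34 = 482.8 Pa.
ΔP = 482.8 Pa = 0.483 kPa.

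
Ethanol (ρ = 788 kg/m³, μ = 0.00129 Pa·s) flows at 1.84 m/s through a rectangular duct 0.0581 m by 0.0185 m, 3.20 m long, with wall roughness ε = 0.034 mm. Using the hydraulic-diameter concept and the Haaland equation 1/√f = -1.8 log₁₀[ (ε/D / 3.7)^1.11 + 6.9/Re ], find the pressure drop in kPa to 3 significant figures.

ΔP ≈ 3.94 kPa

Hydraulic diameter D_h = 4A/P = 4·(0.0581·0.0185)/(2·(0.0581+0.0185)) = 0.004299/0.1532 = 0.02806 m.
Re = ρVD_h/μ = 788·1.84·0.02806/0.00129 = 3.154e+04.
ε/D_h = 3.4e-05/0.02806 = 0.00121; Haaland gives 1/√f = -1.8 log₁₀[0.000135+0.000219] = 6.211, so f = 0.02592.
ΔP = f(L/D_h)(ρV²/2) = 0.02592·3.2/0.02806·1334 = 3942 Pa.
ΔP = 3.94 kPa.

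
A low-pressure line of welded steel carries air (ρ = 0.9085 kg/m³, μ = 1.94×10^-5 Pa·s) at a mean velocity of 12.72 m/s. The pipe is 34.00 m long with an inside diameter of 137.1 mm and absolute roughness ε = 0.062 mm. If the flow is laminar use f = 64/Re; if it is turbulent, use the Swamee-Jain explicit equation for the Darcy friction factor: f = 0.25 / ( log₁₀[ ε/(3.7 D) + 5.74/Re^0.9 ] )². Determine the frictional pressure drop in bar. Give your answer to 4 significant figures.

Reynolds number Re = ρVD/μ = 0.9085 · 12.72 · 0.1371 / 1.94e-05 = 8.167e+04.
Re > 4000 → turbulent. Relative roughness ε/D = 6.2e-05/0.1371 = 0.000452. Swamee-Jain: f = 0.25/(log₁₀[0.000452/3.7 + 5.74/8.167e+04^0.9])² = 0.25/(log₁₀[0.000122 + 0.000218])² = 0.25/(-3.468)² = 0.02078.
Darcy-Weisbach: ΔP = f(L/D)(ρV²/2) = 0.02078·(34/0.1371)·(0.9085·12.72²/2) = 0.02078·248·73.5 = 378.8 Pa.
ΔP = 378.8 Pa = 0.003788 bar.

ΔP ≈ 0.003788 bar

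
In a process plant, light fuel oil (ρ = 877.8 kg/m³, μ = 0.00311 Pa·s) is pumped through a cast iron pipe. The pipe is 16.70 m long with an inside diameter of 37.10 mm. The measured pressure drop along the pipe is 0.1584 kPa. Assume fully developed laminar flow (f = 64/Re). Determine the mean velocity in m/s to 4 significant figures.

V ≈ 0.1312 m/s

For laminar flow, f = 64/Re with Re = ρVD/μ, so Darcy-Weisbach reduces to ΔP = 32μLV/D². Solving for V: V = ΔP·D²/(32μL) = 158.4·(0.0371)²/(32·0.00311·16.7) = 0.1312 m/s.
Check: Re = ρVD/μ = 877.8·0.1312·0.0371/0.00311 = 1374 < 2300, so the laminar assumption holds.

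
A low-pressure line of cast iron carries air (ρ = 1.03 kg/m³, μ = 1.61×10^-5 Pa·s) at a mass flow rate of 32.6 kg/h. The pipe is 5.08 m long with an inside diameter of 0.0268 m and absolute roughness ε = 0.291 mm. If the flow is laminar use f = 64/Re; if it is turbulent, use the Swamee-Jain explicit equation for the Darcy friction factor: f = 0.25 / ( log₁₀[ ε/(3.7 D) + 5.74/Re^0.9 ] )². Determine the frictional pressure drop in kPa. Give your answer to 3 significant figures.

ṁ = 32.6 kg/h = 32.6/3600 = 0.009056 kg/s.
A = πD²/4 = π(0.0268)²/4 = 0.0005641 m²; mean velocity V = ṁ/(ρA) = 0.009056/(1.03 · 0.0005641) = 15.59 m/s.
Reynolds number Re = ρVD/μ = 1.03 · 15.59 · 0.0268 / 1.61e-05 = 2.672e+04.
Re > 4000 → turbulent. Relative roughness ε/D = 0.000291/0.0268 = 0.0109. Swamee-Jain: f = 0.25/(log₁₀[0.0109/3.7 + 5.74/2.672e+04^0.9])² = 0.25/(log₁₀[0.00293 + 0.000595])² = 0.25/(-2.452)² = 0.04157.
Darcy-Weisbach: ΔP = f(L/D)(ρV²/2) = 0.04157·(5.08/0.0268)·(1.03·15.59²/2) = 0.04157·189.6·125.1 = 985.8 Pa.
ΔP = 985.8 Pa = 0.986 kPa.

ΔP ≈ 0.986 kPa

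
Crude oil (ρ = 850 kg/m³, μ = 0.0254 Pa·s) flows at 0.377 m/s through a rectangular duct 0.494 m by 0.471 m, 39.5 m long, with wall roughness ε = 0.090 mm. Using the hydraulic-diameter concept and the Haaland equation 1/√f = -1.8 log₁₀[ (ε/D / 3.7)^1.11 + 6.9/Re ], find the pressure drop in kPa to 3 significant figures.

ΔP ≈ 0.177 kPa

Hydraulic diameter D_h = 4A/P = 4·(0.494·0.471)/(2·(0.494+0.471)) = 0.9307/1.93 = 0.4822 m.
Re = ρVD_h/μ = 850·0.377·0.4822/0.0254 = 6084.
ε/D_h = 9e-05/0.4822 = 0.000187; Haaland gives 1/√f = -1.8 log₁₀[1.7e-05+0.00113] = 5.29, so f = 0.03573.
ΔP = f(L/D_h)(ρV²/2) = 0.03573·39.5/0.4822·60.4 = 176.8 Pa.
ΔP = 0.177 kPa.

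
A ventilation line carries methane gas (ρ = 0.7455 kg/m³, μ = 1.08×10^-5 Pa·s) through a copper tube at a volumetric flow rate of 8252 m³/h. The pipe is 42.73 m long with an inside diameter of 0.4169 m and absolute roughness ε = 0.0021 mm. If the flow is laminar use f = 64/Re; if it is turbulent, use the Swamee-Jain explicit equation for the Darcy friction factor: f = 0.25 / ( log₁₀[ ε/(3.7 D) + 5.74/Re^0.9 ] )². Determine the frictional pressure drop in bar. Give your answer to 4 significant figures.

Q = 8252 m³/h = 8252/3600 = 2.292 m³/s.
Cross-sectional area A = πD²/4 = π(0.4169)²/4 = 0.1365 m²; mean velocity V = Q/A = 2.292/0.1365 = 16.79 m/s.
Reynolds number Re = ρVD/μ = 0.7455 · 16.79 · 0.4169 / 1.08e-05 = 4.832e+05.
Re > 4000 → turbulent. Relative roughness ε/D = 2.1e-06/0.4169 = 5.04e-06. Swamee-Jain: f = 0.25/(log₁₀[5.04e-06/3.7 + 5.74/4.832e+05^0.9])² = 0.25/(log₁₀[1.36e-06 + 4.4e-05])² = 0.25/(-4.344)² = 0.01325.
Darcy-Weisbach: ΔP = f(L/D)(ρV²/2) = 0.01325·(42.73/0.4169)·(0.7455·16.79²/2) = 0.01325·102.5·105.1 = 142.7 Pa.
ΔP = 142.7 Pa = 0.001427 bar.

ΔP ≈ 0.001427 bar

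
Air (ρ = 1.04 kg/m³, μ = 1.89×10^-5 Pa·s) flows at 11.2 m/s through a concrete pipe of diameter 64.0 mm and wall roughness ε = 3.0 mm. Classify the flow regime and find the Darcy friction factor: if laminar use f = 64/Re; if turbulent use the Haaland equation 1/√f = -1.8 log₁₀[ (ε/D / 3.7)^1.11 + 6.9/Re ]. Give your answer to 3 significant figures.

f ≈ 0.0702

Re = ρVD/μ = 1.04·11.2·0.064/1.89e-05 = 3.944e+04.
Re > 4000 → turbulent. ε/D = 0.003/0.064 = 0.0469; Haaland: 1/√f = -1.8 log₁₀[0.00784 + 0.000175] = 3.773, so f = 0.07023.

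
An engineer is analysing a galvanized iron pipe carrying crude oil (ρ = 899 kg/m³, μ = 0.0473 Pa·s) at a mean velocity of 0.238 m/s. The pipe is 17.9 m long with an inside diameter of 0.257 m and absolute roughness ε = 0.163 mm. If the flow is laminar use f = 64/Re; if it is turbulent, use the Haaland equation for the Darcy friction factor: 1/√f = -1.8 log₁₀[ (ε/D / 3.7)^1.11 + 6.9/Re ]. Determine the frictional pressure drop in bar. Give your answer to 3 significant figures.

Reynolds number Re = ρVD/μ = 899 · 0.238 · 0.257 / 0.0473 = 1163.
Re < 2300 → laminar flow, so f = 64/Re = 64/1163 = 0.05505 (the turbulent correlation is not needed).
Darcy-Weisbach: ΔP = f(L/D)(ρV²/2) = 0.05505·(17.9/0.257)·(899·0.238²/2) = 0.05505·69.65·25.46 = 97.63 Pa.
ΔP = 97.63 Pa = 9.76×10^-4 bar.

ΔP ≈ 9.76×10^-4 bar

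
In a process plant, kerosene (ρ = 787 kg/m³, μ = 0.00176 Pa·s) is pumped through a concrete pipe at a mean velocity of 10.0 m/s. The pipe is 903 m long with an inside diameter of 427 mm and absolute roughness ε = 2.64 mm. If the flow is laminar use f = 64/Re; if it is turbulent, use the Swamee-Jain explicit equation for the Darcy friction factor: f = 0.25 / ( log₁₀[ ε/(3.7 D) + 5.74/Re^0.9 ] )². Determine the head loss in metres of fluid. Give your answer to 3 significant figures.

Reynolds number Re = ρVD/μ = 787 · 10 · 0.427 / 0.00176 = 1.909e+06.
Re > 4000 → turbulent. Relative roughness ε/D = 0.00264/0.427 = 0.00618. Swamee-Jain: f = 0.25/(log₁₀[0.00618/3.7 + 5.74/1.909e+06^0.9])² = 0.25/(log₁₀[0.00167 + 1.28e-05])² = 0.25/(-2.774)² = 0.03249.
Darcy-Weisbach: ΔP = f(L/D)(ρV²/2) = 0.03249·(903/0.427)·(787·10²/2) = 0.03249·2115·3.935e+04 = 2.704e+06 Pa.
Head loss h_f = ΔP/(ρg) = 2.704e+06/(787·9.81) = 350 m.

h_f ≈ 350 m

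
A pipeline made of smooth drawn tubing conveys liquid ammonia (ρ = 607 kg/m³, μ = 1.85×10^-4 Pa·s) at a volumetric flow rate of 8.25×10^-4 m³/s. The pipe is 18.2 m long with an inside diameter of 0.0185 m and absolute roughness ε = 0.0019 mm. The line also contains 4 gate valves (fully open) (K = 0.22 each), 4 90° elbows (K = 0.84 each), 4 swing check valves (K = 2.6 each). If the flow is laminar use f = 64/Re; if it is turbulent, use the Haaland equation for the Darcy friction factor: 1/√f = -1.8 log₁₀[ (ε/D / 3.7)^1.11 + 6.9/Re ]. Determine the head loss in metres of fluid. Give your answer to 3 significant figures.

Cross-sectional area A = πD²/4 = π(0.0185)²/4 = 0.0002688 m²; mean velocity V = Q/A = 0.000825/0.0002688 = 3.069 m/s.
Reynolds number Re = ρVD/μ = 607 · 3.069 · 0.0185 / 0.000185 = 1.863e+05.
Re > 4000 → turbulent. Relative roughness ε/D = 1.9e-06/0.0185 = 0.000103. Haaland: 1/√f = -1.8 log₁₀[(0.000103/3.7)^1.11 + 6.9/1.863e+05] = -1.8 log₁₀[8.75e-06 + 3.7e-05] = 7.811, so f = 0.01639.
Total minor-loss coefficient ΣK = 4·0.22 + 4·0.84 + 4·2.6 = 14.6.
ΔP = [f·L/D + ΣK]·(ρV²/2) = [0.01639·18.2/0.0185 + 14.6]·(607·3.069²/2) = [16.13 + 14.6]·2859 = 8.796e+04 Pa.
Head loss h_f = ΔP/(ρg) = 8.796e+04/(607·9.81) = 14.8 m.

h_f ≈ 14.8 m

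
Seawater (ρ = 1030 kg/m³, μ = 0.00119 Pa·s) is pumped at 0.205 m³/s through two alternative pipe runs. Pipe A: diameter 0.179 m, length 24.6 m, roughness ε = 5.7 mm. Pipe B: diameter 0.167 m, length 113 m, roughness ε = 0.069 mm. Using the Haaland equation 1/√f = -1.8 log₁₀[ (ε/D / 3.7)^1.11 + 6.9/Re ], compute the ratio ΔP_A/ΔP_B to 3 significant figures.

Pipe A: V = Q/A = 0.205/0.02516 = 8.146 m/s; Re = 1.262e+06; ε/D = 0.0318; Haaland → f = 0.05876; ΔP_A = f(L/D)(ρV²/2) = 2.76e+05 Pa.
Pipe B: V = Q/A = 0.205/0.0219 = 9.359 m/s; Re = 1.353e+06; ε/D = 0.000413; Haaland → f = 0.01642; ΔP_B = f(L/D)(ρV²/2) = 5.011e+05 Pa.
ΔP_A/ΔP_B = 2.76e+05/5.011e+05 = 0.551.

ΔP_A/ΔP_B ≈ 0.551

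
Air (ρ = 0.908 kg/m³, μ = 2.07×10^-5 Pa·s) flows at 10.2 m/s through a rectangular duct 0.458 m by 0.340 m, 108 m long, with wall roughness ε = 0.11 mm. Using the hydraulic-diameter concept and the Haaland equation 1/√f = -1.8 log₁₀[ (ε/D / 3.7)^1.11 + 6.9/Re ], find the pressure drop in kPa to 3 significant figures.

Hydraulic diameter D_h = 4A/P = 4·(0.458·0.34)/(2·(0.458+0.34)) = 0.6229/1.596 = 0.3903 m.
Re = ρVD_h/μ = 0.908·10.2·0.3903/2.07e-05 = 1.746e+05.
ε/D_h = 0.00011/0.3903 = 0.000282; Haaland gives 1/√f = -1.8 log₁₀[2.68e-05+3.95e-05] = 7.521, so f = 0.01768.
ΔP = f(L/D_h)(ρV²/2) = 0.01768·108/0.3903·47.23 = 231.1 Pa.
ΔP = 0.231 kPa.

ΔP ≈ 0.231 kPa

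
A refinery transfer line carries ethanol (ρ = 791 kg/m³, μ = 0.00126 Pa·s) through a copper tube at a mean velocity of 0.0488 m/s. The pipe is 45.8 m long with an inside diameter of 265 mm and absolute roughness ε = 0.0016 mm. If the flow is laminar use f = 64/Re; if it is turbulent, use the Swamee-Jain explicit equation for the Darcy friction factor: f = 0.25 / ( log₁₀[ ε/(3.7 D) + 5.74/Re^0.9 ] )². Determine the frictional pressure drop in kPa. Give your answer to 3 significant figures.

Reynolds number Re = ρVD/μ = 791 · 0.0488 · 0.265 / 0.00126 = 8118.
Re > 4000 → turbulent. Relative roughness ε/D = 1.6e-06/0.265 = 6.04e-06. Swamee-Jain: f = 0.25/(log₁₀[6.04e-06/3.7 + 5.74/8118^0.9])² = 0.25/(log₁₀[1.63e-06 + 0.00174])² = 0.25/(-2.759)² = 0.03284.
Darcy-Weisbach: ΔP = f(L/D)(ρV²/2) = 0.03284·(45.8/0.265)·(791·0.0488²/2) = 0.03284·172.8·0.9419 = 5.345 Pa.
ΔP = 5.345 Pa = 0.00535 kPa.

ΔP ≈ 0.00535 kPa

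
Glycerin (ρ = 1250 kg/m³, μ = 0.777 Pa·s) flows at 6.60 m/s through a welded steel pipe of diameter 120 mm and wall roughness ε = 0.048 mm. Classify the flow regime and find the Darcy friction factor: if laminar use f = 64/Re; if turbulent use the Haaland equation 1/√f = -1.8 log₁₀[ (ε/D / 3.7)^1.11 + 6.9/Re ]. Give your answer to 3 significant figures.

Re = ρVD/μ = 1250·6.6·0.12/0.777 = 1274.
Re < 2300 → laminar, so f = 64/Re = 0.05023 (roughness is irrelevant in laminar flow).

f ≈ 0.0502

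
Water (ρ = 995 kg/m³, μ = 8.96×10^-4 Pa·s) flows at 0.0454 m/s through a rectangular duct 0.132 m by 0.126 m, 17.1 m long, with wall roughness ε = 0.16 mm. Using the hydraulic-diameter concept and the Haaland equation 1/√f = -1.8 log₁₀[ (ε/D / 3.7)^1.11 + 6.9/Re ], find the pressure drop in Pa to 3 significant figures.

ΔP ≈ 4.92 Pa

Hydraulic diameter D_h = 4A/P = 4·(0.132·0.126)/(2·(0.132+0.126)) = 0.06653/0.516 = 0.1289 m.
Re = ρVD_h/μ = 995·0.0454·0.1289/0.000896 = 6500.
ε/D_h = 0.00016/0.1289 = 0.00124; Haaland gives 1/√f = -1.8 log₁₀[0.000139+0.00106] = 5.257, so f = 0.03618.
ΔP = f(L/D_h)(ρV²/2) = 0.03618·17.1/0.1289·1.025 = 4.921 Pa.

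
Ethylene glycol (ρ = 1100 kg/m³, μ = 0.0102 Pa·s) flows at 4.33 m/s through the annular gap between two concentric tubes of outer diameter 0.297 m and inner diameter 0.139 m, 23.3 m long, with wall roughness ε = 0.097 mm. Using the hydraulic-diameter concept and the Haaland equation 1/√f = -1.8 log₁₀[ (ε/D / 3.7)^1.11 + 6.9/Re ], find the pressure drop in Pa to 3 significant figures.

Hydraulic diameter D_h = 4A/P = D_o - D_i = 0.297 - 0.139 = 0.158 m.
Re = ρVD_h/μ = 1100·4.33·0.158/0.0102 = 7.378e+04.
ε/D_h = 9.7e-05/0.158 = 0.000614; Haaland gives 1/√f = -1.8 log₁₀[6.37e-05+9.35e-05] = 6.846, so f = 0.02133.
ΔP = f(L/D_h)(ρV²/2) = 0.02133·23.3/0.158·1.031e+04 = 3.244e+04 Pa.

ΔP ≈ 32400 Pa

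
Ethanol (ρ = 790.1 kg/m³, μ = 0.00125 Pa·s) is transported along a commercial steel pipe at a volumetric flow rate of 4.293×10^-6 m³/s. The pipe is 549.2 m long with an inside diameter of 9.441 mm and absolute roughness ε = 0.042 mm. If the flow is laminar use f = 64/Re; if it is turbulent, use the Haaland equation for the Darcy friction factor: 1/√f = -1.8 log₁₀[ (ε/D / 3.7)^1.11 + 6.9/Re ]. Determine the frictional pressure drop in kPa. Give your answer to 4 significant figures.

ΔP ≈ 15.11 kPa

Cross-sectional area A = πD²/4 = π(0.009441)²/4 = 7e-05 m²; mean velocity V = Q/A = 4.293e-06/7e-05 = 0.06132 m/s.
Reynolds number Re = ρVD/μ = 790.1 · 0.06132 · 0.009441 / 0.00125 = 366.
Re < 2300 → laminar flow, so f = 64/Re = 64/366 = 0.1749 (the turbulent correlation is not needed).
Darcy-Weisbach: ΔP = f(L/D)(ρV²/2) = 0.1749·(549.2/0.009441)·(790.1·0.06132²/2) = 0.1749·5.817e+04·1.486 = 1.511e+04 Pa.
ΔP = 1.511e+04 Pa = 15.11 kPa.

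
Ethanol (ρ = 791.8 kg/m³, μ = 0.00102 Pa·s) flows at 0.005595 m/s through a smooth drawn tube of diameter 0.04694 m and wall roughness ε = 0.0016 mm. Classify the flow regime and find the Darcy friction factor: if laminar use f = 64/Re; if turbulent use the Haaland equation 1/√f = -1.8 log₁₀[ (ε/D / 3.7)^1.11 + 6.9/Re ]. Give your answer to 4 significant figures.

Re = ρVD/μ = 791.8·0.005595·0.04694/0.00102 = 203.9.
Re < 2300 → laminar, so f = 64/Re = 0.3139 (roughness is irrelevant in laminar flow).

f ≈ 0.3139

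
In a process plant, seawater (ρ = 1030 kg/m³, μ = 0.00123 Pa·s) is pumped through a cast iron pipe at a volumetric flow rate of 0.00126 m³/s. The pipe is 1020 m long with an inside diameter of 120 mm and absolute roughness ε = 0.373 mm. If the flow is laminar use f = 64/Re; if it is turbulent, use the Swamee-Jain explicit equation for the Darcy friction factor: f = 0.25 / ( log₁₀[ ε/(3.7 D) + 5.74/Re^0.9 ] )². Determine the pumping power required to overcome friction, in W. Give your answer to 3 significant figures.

Cross-sectional area A = πD²/4 = π(0.12)²/4 = 0.01131 m²; mean velocity V = Q/A = 0.00126/0.01131 = 0.1114 m/s.
Reynolds number Re = ρVD/μ = 1030 · 0.1114 · 0.12 / 0.00123 = 1.12e+04.
Re > 4000 → turbulent. Relative roughness ε/D = 0.000373/0.12 = 0.00311. Swamee-Jain: f = 0.25/(log₁₀[0.00311/3.7 + 5.74/1.12e+04^0.9])² = 0.25/(log₁₀[0.00084 + 0.0013])² = 0.25/(-2.669)² = 0.03509.
Darcy-Weisbach: ΔP = f(L/D)(ρV²/2) = 0.03509·(1020/0.12)·(1030·0.1114²/2) = 0.03509·8500·6.392 = 1907 Pa.
Pumping power P = QΔP = 0.00126·1907 = 2.402 W = 2.40 W.

P ≈ 2.40 W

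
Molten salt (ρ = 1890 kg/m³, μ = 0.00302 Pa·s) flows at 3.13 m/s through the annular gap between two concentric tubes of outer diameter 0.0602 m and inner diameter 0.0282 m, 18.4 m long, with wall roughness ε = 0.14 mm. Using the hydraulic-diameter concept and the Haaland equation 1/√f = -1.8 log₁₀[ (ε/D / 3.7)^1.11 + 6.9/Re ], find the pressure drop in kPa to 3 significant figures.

ΔP ≈ 163 kPa

Hydraulic diameter D_h = 4A/P = D_o - D_i = 0.0602 - 0.0282 = 0.032 m.
Re = ρVD_h/μ = 1890·3.13·0.032/0.00302 = 6.268e+04.
ε/D_h = 0.00014/0.032 = 0.00438; Haaland gives 1/√f = -1.8 log₁₀[0.000563+0.00011] = 5.709, so f = 0.03068.
ΔP = f(L/D_h)(ρV²/2) = 0.03068·18.4/0.032·9258 = 1.633e+05 Pa.
ΔP = 163 kPa.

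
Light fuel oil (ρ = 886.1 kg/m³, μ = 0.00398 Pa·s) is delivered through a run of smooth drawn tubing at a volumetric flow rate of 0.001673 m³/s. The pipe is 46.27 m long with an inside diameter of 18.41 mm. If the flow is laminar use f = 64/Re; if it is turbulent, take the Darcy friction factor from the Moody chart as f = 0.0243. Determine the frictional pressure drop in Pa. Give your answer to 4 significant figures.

Cross-sectional area A = πD²/4 = π(0.01841)²/4 = 0.0002662 m²; mean velocity V = Q/A = 0.001673/0.0002662 = 6.285 m/s.
Reynolds number Re = ρVD/μ = 886.1 · 6.285 · 0.01841 / 0.00398 = 2.576e+04.
Re > 4000 → turbulent; use the Moody-chart value f = 0.0243.
Darcy-Weisbach: ΔP = f(L/D)(ρV²/2) = 0.0243·(46.27/0.01841)·(886.1·6.285²/2) = 0.0243·2513·1.75e+04 = 1.069e+06 Pa.

ΔP ≈ 1069000 Pa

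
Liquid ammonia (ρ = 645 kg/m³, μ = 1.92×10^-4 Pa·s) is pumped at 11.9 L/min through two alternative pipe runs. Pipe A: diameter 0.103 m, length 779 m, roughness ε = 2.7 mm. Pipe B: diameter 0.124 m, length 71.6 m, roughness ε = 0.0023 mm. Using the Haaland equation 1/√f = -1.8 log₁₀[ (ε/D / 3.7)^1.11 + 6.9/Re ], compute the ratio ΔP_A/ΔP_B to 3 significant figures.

Pipe A: V = Q/A = 0.0001983/0.008332 = 0.0238 m/s; Re = 8236; ε/D = 0.0262; Haaland → f = 0.05806; ΔP_A = f(L/D)(ρV²/2) = 80.24 Pa.
Pipe B: V = Q/A = 0.0001983/0.01208 = 0.01642 m/s; Re = 6841; ε/D = 1.85e-05; Haaland → f = 0.03439; ΔP_B = f(L/D)(ρV²/2) = 1.727 Pa.
ΔP_A/ΔP_B = 80.24/1.727 = 46.5.

ΔP_A/ΔP_B ≈ 46.5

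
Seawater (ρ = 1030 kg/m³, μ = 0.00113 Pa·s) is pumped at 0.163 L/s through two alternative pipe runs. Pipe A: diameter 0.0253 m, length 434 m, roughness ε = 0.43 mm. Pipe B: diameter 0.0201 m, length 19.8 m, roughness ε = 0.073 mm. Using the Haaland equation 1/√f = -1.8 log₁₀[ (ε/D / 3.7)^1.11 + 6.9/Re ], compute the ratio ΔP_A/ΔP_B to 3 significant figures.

ΔP_A/ΔP_B ≈ 9.80

Pipe A: V = Q/A = 0.000163/0.0005027 = 0.3242 m/s; Re = 7477; ε/D = 0.017; Haaland → f = 0.05098; ΔP_A = f(L/D)(ρV²/2) = 4.735e+04 Pa.
Pipe B: V = Q/A = 0.000163/0.0003173 = 0.5137 m/s; Re = 9412; ε/D = 0.00363; Haaland → f = 0.0361; ΔP_B = f(L/D)(ρV²/2) = 4833 Pa.
ΔP_A/ΔP_B = 4.735e+04/4833 = 9.80.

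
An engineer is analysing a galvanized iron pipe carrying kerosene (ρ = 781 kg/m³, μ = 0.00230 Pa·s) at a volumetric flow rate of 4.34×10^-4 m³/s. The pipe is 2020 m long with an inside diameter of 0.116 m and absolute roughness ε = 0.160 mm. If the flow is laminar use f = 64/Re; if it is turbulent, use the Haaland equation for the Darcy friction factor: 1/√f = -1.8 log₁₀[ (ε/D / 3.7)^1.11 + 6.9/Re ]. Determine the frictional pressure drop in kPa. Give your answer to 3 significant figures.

Cross-sectional area A = πD²/4 = π(0.116)²/4 = 0.01057 m²; mean velocity V = Q/A = 0.000434/0.01057 = 0.04107 m/s.
Reynolds number Re = ρVD/μ = 781 · 0.04107 · 0.116 / 0.0023 = 1618.
Re < 2300 → laminar flow, so f = 64/Re = 64/1618 = 0.03957 (the turbulent correlation is not needed).
Darcy-Weisbach: ΔP = f(L/D)(ρV²/2) = 0.03957·(2020/0.116)·(781·0.04107²/2) = 0.03957·1.741e+04·0.6586 = 453.7 Pa.
ΔP = 453.7 Pa = 0.454 kPa.

ΔP ≈ 0.454 kPa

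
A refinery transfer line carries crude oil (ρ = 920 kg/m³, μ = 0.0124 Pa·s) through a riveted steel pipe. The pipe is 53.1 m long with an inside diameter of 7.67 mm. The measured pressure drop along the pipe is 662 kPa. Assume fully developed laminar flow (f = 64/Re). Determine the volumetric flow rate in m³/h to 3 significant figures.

For laminar flow, f = 64/Re with Re = ρVD/μ, so Darcy-Weisbach reduces to ΔP = 32μLV/D². Solving for V: V = ΔP·D²/(32μL) = 6.62e+05·(0.00767)²/(32·0.0124·53.1) = 1.848 m/s.
Check: Re = ρVD/μ = 920·1.848·0.00767/0.0124 = 1052 < 2300, so the laminar assumption holds.
Q = V·A = 1.848·(π/4·0.00767²) = 8.54e-05 m³/s = 0.307 m³/h.

Q ≈ 0.307 m³/h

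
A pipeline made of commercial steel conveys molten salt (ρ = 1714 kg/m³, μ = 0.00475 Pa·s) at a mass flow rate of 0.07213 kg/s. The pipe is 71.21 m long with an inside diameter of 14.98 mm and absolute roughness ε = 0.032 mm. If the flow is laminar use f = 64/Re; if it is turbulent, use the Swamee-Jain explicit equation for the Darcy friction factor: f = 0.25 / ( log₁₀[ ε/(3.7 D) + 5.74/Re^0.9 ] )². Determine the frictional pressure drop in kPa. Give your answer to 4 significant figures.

A = πD²/4 = π(0.01498)²/4 = 0.0001762 m²; mean velocity V = ṁ/(ρA) = 0.07213/(1714 · 0.0001762) = 0.2388 m/s.
Reynolds number Re = ρVD/μ = 1714 · 0.2388 · 0.01498 / 0.00475 = 1291.
Re < 2300 → laminar flow, so f = 64/Re = 64/1291 = 0.04959 (the turbulent correlation is not needed).
Darcy-Weisbach: ΔP = f(L/D)(ρV²/2) = 0.04959·(71.21/0.01498)·(1714·0.2388²/2) = 0.04959·4754·48.86 = 1.152e+04 Pa.
ΔP = 1.152e+04 Pa = 11.52 kPa.

ΔP ≈ 11.52 kPa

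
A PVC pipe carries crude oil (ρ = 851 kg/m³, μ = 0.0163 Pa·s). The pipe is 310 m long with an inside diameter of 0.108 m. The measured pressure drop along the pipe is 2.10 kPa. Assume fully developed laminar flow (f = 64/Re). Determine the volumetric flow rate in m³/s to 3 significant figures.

For laminar flow, f = 64/Re with Re = ρVD/μ, so Darcy-Weisbach reduces to ΔP = 32μLV/D². Solving for V: V = ΔP·D²/(32μL) = 2100·(0.108)²/(32·0.0163·310) = 0.1515 m/s.
Check: Re = ρVD/μ = 851·0.1515·0.108/0.0163 = 854.1 < 2300, so the laminar assumption holds.
Q = V·A = 0.1515·(π/4·0.108²) = 0.001388 m³/s = 0.00139 m³/s.

Q ≈ 0.00139 m³/s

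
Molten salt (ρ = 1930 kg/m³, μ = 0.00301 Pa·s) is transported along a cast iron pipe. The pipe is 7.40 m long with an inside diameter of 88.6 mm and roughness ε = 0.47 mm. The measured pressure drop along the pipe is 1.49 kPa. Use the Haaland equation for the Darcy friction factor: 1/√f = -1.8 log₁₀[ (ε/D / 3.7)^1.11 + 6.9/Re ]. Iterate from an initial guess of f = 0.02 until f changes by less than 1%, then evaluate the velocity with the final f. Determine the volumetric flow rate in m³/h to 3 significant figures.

Rearranging Darcy-Weisbach: V = √(2·ΔP·D/(f·L·ρ)). With ε/D = 0.00047/0.0886 = 0.0053, iterate starting from f = 0.02:
  f = 0.02 → V = √(2·1490·0.0886/(0.02·7.4·1930)) = 0.9614 m/s; Re = ρVD/μ = 5.462e+04; f → 0.03245
  f = 0.03245 → V = 0.7548 m/s; Re = 4.288e+04; f → 0.03283
  f = 0.03283 → V = 0.7504 m/s; Re = 4.263e+04; f → 0.03284
Converged (Δf/f < 1%). With the final f = 0.03284: V = √(2·1490·0.0886/(0.03284·7.4·1930)) = 0.7503 m/s.
Q = V·A = 0.7503·(π/4·0.0886²) = 0.004626 m³/s = 16.7 m³/h.

Q ≈ 16.7 m³/h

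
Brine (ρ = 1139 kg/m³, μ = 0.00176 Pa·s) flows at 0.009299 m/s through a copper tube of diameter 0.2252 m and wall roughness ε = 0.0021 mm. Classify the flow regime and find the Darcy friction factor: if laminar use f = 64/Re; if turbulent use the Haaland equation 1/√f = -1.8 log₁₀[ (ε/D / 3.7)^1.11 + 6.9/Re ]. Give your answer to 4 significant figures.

f ≈ 0.04722

Re = ρVD/μ = 1139·0.009299·0.2252/0.00176 = 1355.
Re < 2300 → laminar, so f = 64/Re = 0.04722 (roughness is irrelevant in laminar flow).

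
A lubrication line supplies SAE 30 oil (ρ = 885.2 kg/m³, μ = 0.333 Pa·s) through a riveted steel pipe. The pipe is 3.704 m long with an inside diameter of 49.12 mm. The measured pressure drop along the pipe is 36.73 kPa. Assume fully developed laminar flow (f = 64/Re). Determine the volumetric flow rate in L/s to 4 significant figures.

Q ≈ 4.255 L/s

For laminar flow, f = 64/Re with Re = ρVD/μ, so Darcy-Weisbach reduces to ΔP = 32μLV/D². Solving for V: V = ΔP·D²/(32μL) = 3.673e+04·(0.04912)²/(32·0.333·3.704) = 2.245 m/s.
Check: Re = ρVD/μ = 885.2·2.245·0.04912/0.333 = 293.2 < 2300, so the laminar assumption holds.
Q = V·A = 2.245·(π/4·0.04912²) = 0.004255 m³/s = 4.255 L/s.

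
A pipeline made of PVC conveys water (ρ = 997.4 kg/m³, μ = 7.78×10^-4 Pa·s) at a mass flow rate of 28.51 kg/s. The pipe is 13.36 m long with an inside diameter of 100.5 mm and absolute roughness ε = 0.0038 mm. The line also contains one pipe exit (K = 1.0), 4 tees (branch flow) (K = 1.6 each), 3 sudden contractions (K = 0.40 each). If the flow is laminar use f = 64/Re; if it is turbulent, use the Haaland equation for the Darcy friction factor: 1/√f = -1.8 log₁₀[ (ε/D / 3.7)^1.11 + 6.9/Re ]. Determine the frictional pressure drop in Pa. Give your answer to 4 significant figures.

ΔP ≈ 67460 Pa

A = πD²/4 = π(0.1005)²/4 = 0.007933 m²; mean velocity V = ṁ/(ρA) = 28.51/(997.4 · 0.007933) = 3.603 m/s.
Reynolds number Re = ρVD/μ = 997.4 · 3.603 · 0.1005 / 0.000778 = 4.643e+05.
Re > 4000 → turbulent. Relative roughness ε/D = 3.8e-06/0.1005 = 3.78e-05. Haaland: 1/√f = -1.8 log₁₀[(3.78e-05/3.7)^1.11 + 6.9/4.643e+05] = -1.8 log₁₀[2.89e-06 + 1.49e-05] = 8.551, so f = 0.01367.
Total minor-loss coefficient ΣK = 1·1 + 4·1.6 + 3·0.4 = 8.6.
ΔP = [f·L/D + ΣK]·(ρV²/2) = [0.01367·13.36/0.1005 + 8.6]·(997.4·3.603²/2) = [1.818 + 8.6]·6475 = 6.746e+04 Pa.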